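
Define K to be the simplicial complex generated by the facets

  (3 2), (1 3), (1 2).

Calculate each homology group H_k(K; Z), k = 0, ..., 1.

Take the total order 1 < 2 < 3 on the vertex set. Then K (dimension 1) consists of the simplices:

  0-simplices (3): [1], [2], [3]
  1-simplices (3): [1,2], [1,3], [2,3]

Hence C_0 ≅ Z^3, C_1 ≅ Z^3.

Boundary ∂_1: C_1 → C_0 is given by ∂[p,q] = [q] − [p].
This gives a 3×3 integer matrix of rank 2; reducing to Smith normal form yields diagonal entries (1,1).

Reading off H_k = ker ∂_k / im ∂_{k+1}:

  H_0: rank C_0 − rank ∂_1 = 3 − 2 = 1, and the invariant factors of ∂_1 are all 1, so H_0 = Z.
  H_1: rank ker ∂_1 − rank ∂_2 = (3 − 2) − 0 = 1, and there is no ∂_2, so H_1 = Z.

As a check, the Euler characteristic is 3 − 3 = 0, which agrees with 1 − 1 = 0.

H_0 ≅ Z,  H_1 ≅ Z.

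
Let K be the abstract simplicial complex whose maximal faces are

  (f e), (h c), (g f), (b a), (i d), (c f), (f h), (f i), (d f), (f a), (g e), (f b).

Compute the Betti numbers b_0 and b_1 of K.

K has 9 vertices, 12 edges.
rank ∂_0 = 0, rank ∂_1 = 8 ⇒ b_0 = 9 − 0 − 8 = 1; all invariant factors of ∂_1 are 1 so no torsion. So H_0 = Z.
rank ∂_1 = 8, rank ∂_2 = 0 ⇒ b_1 = 12 − 8 − 0 = 4. So H_1 = Z^4.

b_0 = 1, b_1 = 4.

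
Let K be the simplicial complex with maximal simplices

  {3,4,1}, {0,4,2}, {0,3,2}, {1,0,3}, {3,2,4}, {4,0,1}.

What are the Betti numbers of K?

b_0 = 1, b_1 = 0, b_2 = 1.

Take the total order 0 < 1 < 2 < 3 < 4 on the vertex set. Then K (dimension 2) consists of the simplices:

  0-simplices (5): [0], [1], [2], [3], [4]
  1-simplices (9): [0,1], [0,2], [0,3], [0,4], [1,3], [1,4], [2,3], [2,4], [3,4]
  2-simplices (6): [0,1,3], [0,1,4], [0,2,3], [0,2,4], [1,3,4], [2,3,4]

giving chain groups C_0 ≅ Z^5, C_1 ≅ Z^9, C_2 ≅ Z^6.

The boundary map ∂_1: C_1 → C_0 maps an edge to its endpoints' difference, ∂[p,q] = q − p.
The resulting 5×9 matrix has rank 4, and its Smith normal form has invariant factors (1,1,1,1).

Boundary ∂_2: C_2 → C_1 sends each 2-simplex [p,q,r] to [q,r] − [p,r] + [p,q]. For instance
  ∂[2,3,4] = [3,4] − [2,4] + [2,3],
  ∂[0,1,4] = [1,4] − [0,4] + [0,1].
The resulting 9×6 matrix has rank 5, and its Smith normal form has invariant factors (1,1,1,1,1).

Now H_k = ker ∂_k / im ∂_{k+1}, so:

  H_0: rank C_0 − rank ∂_1 = 5 − 4 = 1, and the invariant factors of ∂_1 are all 1, so H_0 ≅ Z.
  H_1: rank ker ∂_1 − rank ∂_2 = (9 − 4) − 5 = 0, and the invariant factors of ∂_2 are all 1, so H_1 ≅ 0.
  H_2: rank ker ∂_2 − rank ∂_3 = (6 − 5) − 0 = 1, and there is no ∂_3, so H_2 ≅ Z.

As a check, the Euler characteristic is 5 − 9 + 6 = 2, which agrees with 1 − 0 + 1 = 2.

Hence the Betti numbers are b_0 = 1, b_1 = 0, b_2 = 1.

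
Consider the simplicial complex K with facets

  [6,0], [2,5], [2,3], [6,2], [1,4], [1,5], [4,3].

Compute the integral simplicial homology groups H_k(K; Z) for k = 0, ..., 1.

We work with the vertex ordering 0 < 1 < 2 < 3 < 4 < 5 < 6. The simplices of K, each written with vertices in increasing order, are:

  0-simplices (7): [0], [1], [2], [3], [4], [5], [6]
  1-simplices (7): [0,6], [1,4], [1,5], [2,3], [2,5], [2,6], [3,4]

Hence C_0 ≅ Z^7, C_1 ≅ Z^7.

Boundary ∂_1: C_1 → C_0 sends each edge [p,q] (with p < q) to q − p. For instance
  ∂[2,6] = [6] − [2].
This gives a 7×7 integer matrix of rank 6; reducing to Smith normal form yields diagonal entries (1,1,1,1,1,1).

Reading off H_k = ker ∂_k / im ∂_{k+1}:

  H_0: rank C_0 − rank ∂_1 = 7 − 6 = 1, and the invariant factors of ∂_1 are all 1, so H_0 = Z.
  H_1: rank ker ∂_1 − rank ∂_2 = (7 − 6) − 0 = 1, and there is no ∂_2, so H_1 = Z.

As a check, the Euler characteristic is 7 − 7 = 0, which agrees with 1 − 1 = 0.

H_0 ≅ Z,  H_1 ≅ Z.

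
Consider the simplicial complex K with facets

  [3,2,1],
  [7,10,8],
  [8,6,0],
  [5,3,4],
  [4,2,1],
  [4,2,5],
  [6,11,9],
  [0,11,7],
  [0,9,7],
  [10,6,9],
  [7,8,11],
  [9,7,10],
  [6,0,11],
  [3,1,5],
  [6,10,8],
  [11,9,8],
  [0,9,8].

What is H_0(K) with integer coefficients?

H_0 ≅ Z^2.

Fix the vertex order 0 < 1 < 2 < 3 < 4 < 5 < 6 < 7 < 8 < 9 < 10 < 11 and write every simplex with vertices in increasing order. Then dim K = 2 and the simplices of K are:

  0-simplices (12): [0], [1], [2], [3], [4], [5], [6], [7], [8], [9], [10], [11]
  1-simplices (28): (28 of them)
  2-simplices (17): [0,6,8], [0,6,11], [0,7,9], [0,7,11], [0,8,9], [1,2,3], [1,2,4], [1,3,5], [2,4,5], [3,4,5], [6,8,10], [6,9,10], [6,9,11], [7,8,10], [7,8,11], [7,9,10], [8,9,11]

giving chain groups C_0 ≅ Z^12, C_1 ≅ Z^28, C_2 ≅ Z^17.

∂_1: C_1 → C_0 is given by ∂[p,q] = [q] − [p]. For instance
  ∂[6,9] = [9] − [6].
As a 12×28 matrix over Z this has rank 10, with invariant factors (1,1,1,1,1,1,1,1,1,1).

The boundary map ∂_2: C_2 → C_1 sends each 2-simplex [p,q,r] to [q,r] − [p,r] + [p,q]. For instance
  ∂[0,7,9] = [7,9] − [0,9] + [0,7],
  ∂[0,6,11] = [6,11] − [0,11] + [0,6].
The 28×17 boundary matrix has rank 17 and Smith normal form diag(1,1,1,1,1,1,1,1,1,1,1,1,1,1,1,1,2).

Now H_k = ker ∂_k / im ∂_{k+1}, so:

  H_0: rank C_0 − rank ∂_1 = 12 − 10 = 2, and the invariant factors of ∂_1 are all 1, so H_0 ≅ Z^2.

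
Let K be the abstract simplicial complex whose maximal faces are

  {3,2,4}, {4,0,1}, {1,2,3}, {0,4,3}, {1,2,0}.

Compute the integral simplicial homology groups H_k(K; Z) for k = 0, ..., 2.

Order the vertices as 0 < 1 < 2 < 3 < 4. Listing each simplex with vertices in this order, K has dimension 2 with simplices:

  0-simplices (5): [0], [1], [2], [3], [4]
  1-simplices (10): [0,1], [0,2], [0,3], [0,4], [1,2], [1,3], [1,4], [2,3], [2,4], [3,4]
  2-simplices (5): [0,1,2], [0,1,4], [0,3,4], [1,2,3], [2,3,4]

so the chain groups are C_0 ≅ Z^5, C_1 ≅ Z^10, C_2 ≅ Z^5.

∂_1: C_1 → C_0 is given by ∂[p,q] = [q] − [p]. For instance
  ∂[1,4] = [4] − [1].
As a 5×10 matrix over Z this has rank 4, with invariant factors (1,1,1,1).

∂_2: C_2 → C_1 sends each 2-simplex [p,q,r] to [q,r] − [p,r] + [p,q]. For instance
  ∂[0,1,2] = [1,2] − [0,2] + [0,1],
  ∂[1,2,3] = [2,3] − [1,3] + [1,2].
This gives a 10×5 integer matrix of rank 5; reducing to Smith normal form yields diagonal entries (1,1,1,1,1).

Reading off H_k = ker ∂_k / im ∂_{k+1}:

  H_0: rank C_0 − rank ∂_1 = 5 − 4 = 1, and the invariant factors of ∂_1 are all 1, so H_0 ≅ Z.
  H_1: rank ker ∂_1 − rank ∂_2 = (10 − 4) − 5 = 1, and the invariant factors of ∂_2 are all 1, so H_1 ≅ Z.
  H_2: rank ker ∂_2 − rank ∂_3 = (5 − 5) − 0 = 0, and there is no ∂_3, so H_2 ≅ 0.

H_0 ≅ Z,  H_1 ≅ Z,  H_2 = 0.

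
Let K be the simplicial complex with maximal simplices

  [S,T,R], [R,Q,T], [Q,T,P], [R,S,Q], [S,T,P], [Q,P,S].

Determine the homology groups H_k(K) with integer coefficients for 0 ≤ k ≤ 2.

Take the total order P < Q < R < S < T on the vertex set. Then K (dimension 2) consists of the simplices:

  0-simplices (5): P, Q, R, S, T
  1-simplices (9): PQ, PS, PT, QR, QS, QT, RS, RT, ST
  2-simplices (6): PQS, PQT, PST, QRS, QRT, RST

so the chain groups are C_0 ≅ Z^5, C_1 ≅ Z^9, C_2 ≅ Z^6.

∂_1: C_1 → C_0 sends each edge [p,q] (with p < q) to q − p. For instance
  ∂QR = R − Q.
The resulting 5×9 matrix has rank 4, and its Smith normal form has invariant factors (1,1,1,1).

Boundary ∂_2: C_2 → C_1 maps a triangle to the signed sum of its edges. For instance
  ∂RST = ST − RT + RS,
  ∂QRS = RS − QS + QR.
The resulting 9×6 matrix has rank 5, and its Smith normal form has invariant factors (1,1,1,1,1).

Reading off H_k = ker ∂_k / im ∂_{k+1}:

  H_0: rank C_0 − rank ∂_1 = 5 − 4 = 1, and the invariant factors of ∂_1 are all 1, so H_0 = Z.
  H_1: rank ker ∂_1 − rank ∂_2 = (9 − 4) − 5 = 0, and the invariant factors of ∂_2 are all 1, so H_1 = 0.
  H_2: rank ker ∂_2 − rank ∂_3 = (6 − 5) − 0 = 1, and there is no ∂_3, so H_2 = Z.

As a check, the Euler characteristic is 5 − 9 + 6 = 2, which agrees with 1 − 0 + 1 = 2.
(K is a triangulation of the 2-sphere S^2.)

H_0 ≅ Z,  H_1 = 0,  H_2 ≅ Z.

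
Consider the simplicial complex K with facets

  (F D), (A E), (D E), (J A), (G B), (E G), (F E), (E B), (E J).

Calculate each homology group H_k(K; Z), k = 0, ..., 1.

H_0 = Z,  H_1 = Z^3.

We work with the vertex ordering A < B < D < E < F < G < J. The simplices of K, each written with vertices in increasing order, are:

  0-simplices (7): A, B, D, E, F, G, J
  1-simplices (9): AE, AJ, BE, BG, DE, DF, EF, EG, EJ

so the chain groups are C_0 ≅ Z^7, C_1 ≅ Z^9.

Boundary ∂_1: C_1 → C_0 maps an edge to its endpoints' difference, ∂[p,q] = q − p. For instance
  ∂EG = G − E.
As a 7×9 matrix over Z this has rank 6, with invariant factors (1,1,1,1,1,1).

Now H_k = ker ∂_k / im ∂_{k+1}, so:

  H_0: rank C_0 − rank ∂_1 = 7 − 6 = 1, and the invariant factors of ∂_1 are all 1, so H_0 ≅ Z.
  H_1: rank ker ∂_1 − rank ∂_2 = (9 − 6) − 0 = 3, and there is no ∂_2, so H_1 ≅ Z^3.

As a check, the Euler characteristic is 7 − 9 = -2, which agrees with 1 − 3 = -2.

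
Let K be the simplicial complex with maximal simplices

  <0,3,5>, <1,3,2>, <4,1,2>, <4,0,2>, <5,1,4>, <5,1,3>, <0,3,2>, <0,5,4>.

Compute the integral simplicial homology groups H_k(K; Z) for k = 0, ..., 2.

H_0 ≅ Z,  H_1 = 0,  H_2 ≅ Z.

Fix the vertex order 0 < 1 < 2 < 3 < 4 < 5 and write every simplex with vertices in increasing order. Then dim K = 2 and the simplices of K are:

  0-simplices (6): [0], [1], [2], [3], [4], [5]
  1-simplices (12): [0,2], [0,3], [0,4], [0,5], [1,2], [1,3], [1,4], [1,5], [2,3], [2,4], [3,5], [4,5]
  2-simplices (8): [0,2,3], [0,2,4], [0,3,5], [0,4,5], [1,2,3], [1,2,4], [1,3,5], [1,4,5]

Hence C_0 ≅ Z^6, C_1 ≅ Z^12, C_2 ≅ Z^8.

Boundary ∂_1: C_1 → C_0 sends each edge [p,q] (with p < q) to q − p.
The resulting 6×12 matrix has rank 5, and its Smith normal form has invariant factors (1,1,1,1,1).

Boundary ∂_2: C_2 → C_1 maps a triangle to the signed sum of its edges. For instance
  ∂[1,2,4] = [2,4] − [1,4] + [1,2],
  ∂[0,3,5] = [3,5] − [0,5] + [0,3].
The resulting 12×8 matrix has rank 7, and its Smith normal form has invariant factors (1,1,1,1,1,1,1).

Computing H_k = (kernel of ∂_k) / (image of ∂_{k+1}):

  H_0: rank C_0 − rank ∂_1 = 6 − 5 = 1, and the invariant factors of ∂_1 are all 1, so H_0 ≅ Z.
  H_1: rank ker ∂_1 − rank ∂_2 = (12 − 5) − 7 = 0, and the invariant factors of ∂_2 are all 1, so H_1 ≅ 0.
  H_2: rank ker ∂_2 − rank ∂_3 = (8 − 7) − 0 = 1, and there is no ∂_3, so H_2 ≅ Z.

As a check, the Euler characteristic is 6 − 12 + 8 = 2, which agrees with 1 − 0 + 1 = 2.
(K is a triangulation of the 2-sphere S^2.)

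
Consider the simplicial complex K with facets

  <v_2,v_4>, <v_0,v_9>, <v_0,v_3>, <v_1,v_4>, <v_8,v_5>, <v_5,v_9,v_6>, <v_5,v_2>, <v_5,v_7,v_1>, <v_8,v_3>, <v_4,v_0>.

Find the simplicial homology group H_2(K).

We work with the vertex ordering v_0 < v_1 < v_2 < v_3 < v_4 < v_5 < v_6 < v_7 < v_8 < v_9. The simplices of K, each written with vertices in increasing order, are:

  0-simplices (10): [v_0], [v_1], [v_2], [v_3], [v_4], [v_5], [v_6], [v_7], [v_8], [v_9]
  1-simplices (14): [v_0,v_3], [v_0,v_4], [v_0,v_9], [v_1,v_4], [v_1,v_5], [v_1,v_7], [v_2,v_4], [v_2,v_5], [v_3,v_8], [v_5,v_6], [v_5,v_7], [v_5,v_8], [v_5,v_9], [v_6,v_9]
  2-simplices (2): [v_1,v_5,v_7], [v_5,v_6,v_9]

giving chain groups C_0 ≅ Z^10, C_1 ≅ Z^14, C_2 ≅ Z^2.

∂_1: C_1 → C_0 maps an edge to its endpoints' difference, ∂[p,q] = q − p. For instance
  ∂[v_5,v_7] = [v_7] − [v_5].
The resulting 10×14 matrix has rank 9, and its Smith normal form has invariant factors (1,1,1,1,1,1,1,1,1).

The boundary map ∂_2: C_2 → C_1 maps a triangle to the signed sum of its edges. For instance
  ∂[v_5,v_6,v_9] = [v_6,v_9] − [v_5,v_9] + [v_5,v_6],
  ∂[v_1,v_5,v_7] = [v_5,v_7] − [v_1,v_7] + [v_1,v_5].
This gives a 14×2 integer matrix of rank 2; reducing to Smith normal form yields diagonal entries (1,1).

Now H_k = ker ∂_k / im ∂_{k+1}, so:

  H_2: rank ker ∂_2 − rank ∂_3 = (2 − 2) − 0 = 0, and there is no ∂_3, so H_2 ≅ 0.

H_2 = 0.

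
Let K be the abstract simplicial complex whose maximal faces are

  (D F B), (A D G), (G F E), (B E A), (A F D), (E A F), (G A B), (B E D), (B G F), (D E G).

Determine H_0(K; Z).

Take the total order A < B < D < E < F < G on the vertex set. Then K (dimension 2) consists of the simplices:

  0-simplices (6): A, B, D, E, F, G
  1-simplices (15): AB, AD, AE, AF, AG, BD, BE, BF, BG, DE, DF, DG, EF, EG, FG
  2-simplices (10): ABE, ABG, ADF, ADG, AEF, BDE, BDF, BFG, DEG, EFG

Hence C_0 ≅ Z^6, C_1 ≅ Z^15, C_2 ≅ Z^10.

Boundary ∂_1: C_1 → C_0 maps an edge to its endpoints' difference, ∂[p,q] = q − p. For instance
  ∂BF = F − B.
As a 6×15 matrix over Z this has rank 5, with invariant factors (1,1,1,1,1).

The boundary map ∂_2: C_2 → C_1 sends each 2-simplex [p,q,r] to [q,r] − [p,r] + [p,q]. For instance
  ∂EFG = FG − EG + EF,
  ∂DEG = EG − DG + DE.
As a 15×10 matrix over Z this has rank 10, with invariant factors (1,1,1,1,1,1,1,1,1,2).

Reading off H_k = ker ∂_k / im ∂_{k+1}:

  H_0: rank C_0 − rank ∂_1 = 6 − 5 = 1, and the invariant factors of ∂_1 are all 1, so H_0 ≅ Z.

H_0 ≅ Z.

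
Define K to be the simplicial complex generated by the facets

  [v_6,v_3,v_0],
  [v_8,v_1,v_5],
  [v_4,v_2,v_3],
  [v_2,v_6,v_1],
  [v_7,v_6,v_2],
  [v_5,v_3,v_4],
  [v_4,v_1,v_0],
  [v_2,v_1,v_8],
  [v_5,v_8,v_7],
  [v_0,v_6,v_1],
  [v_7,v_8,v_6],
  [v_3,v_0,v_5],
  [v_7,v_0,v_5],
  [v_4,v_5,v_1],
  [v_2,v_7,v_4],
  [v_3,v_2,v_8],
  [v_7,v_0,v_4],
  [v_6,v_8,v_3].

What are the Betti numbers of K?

Fix the vertex order v_0 < v_1 < v_2 < v_3 < v_4 < v_5 < v_6 < v_7 < v_8 and write every simplex with vertices in increasing order. Then dim K = 2 and the simplices of K are:

  0-simplices (9): [v_0], [v_1], [v_2], [v_3], [v_4], [v_5], [v_6], [v_7], [v_8]
  1-simplices (27): (27 of them)
  2-simplices (18): (18 of them)

so the chain groups are C_0 ≅ Z^9, C_1 ≅ Z^27, C_2 ≅ Z^18.

The boundary map ∂_1: C_1 → C_0 is given by ∂[p,q] = [q] − [p].
As a 9×27 matrix over Z this has rank 8, with invariant factors (1,1,1,1,1,1,1,1).

The boundary map ∂_2: C_2 → C_1 maps a triangle to the signed sum of its edges. For instance
  ∂[v_1,v_2,v_8] = [v_2,v_8] − [v_1,v_8] + [v_1,v_2],
  ∂[v_0,v_1,v_6] = [v_1,v_6] − [v_0,v_6] + [v_0,v_1].
This gives a 27×18 integer matrix of rank 18; reducing to Smith normal form yields diagonal entries (1,1,1,1,1,1,1,1,1,1,1,1,1,1,1,1,1,2).

Now H_k = ker ∂_k / im ∂_{k+1}, so:

  H_0: rank C_0 − rank ∂_1 = 9 − 8 = 1, and the invariant factors of ∂_1 are all 1, so H_0 ≅ Z.
  H_1: rank ker ∂_1 − rank ∂_2 = (27 − 8) − 18 = 1, and ∂_2 has invariant factor 2 > 1, so H_1 ≅ Z ⊕ Z/2Z.
  H_2: rank ker ∂_2 − rank ∂_3 = (18 − 18) − 0 = 0, and there is no ∂_3, so H_2 ≅ 0.

(K is a triangulation of the Klein bottle.)

Hence the Betti numbers are b_0 = 1, b_1 = 1, b_2 = 0.

b_0 = 1, b_1 = 1, b_2 = 0.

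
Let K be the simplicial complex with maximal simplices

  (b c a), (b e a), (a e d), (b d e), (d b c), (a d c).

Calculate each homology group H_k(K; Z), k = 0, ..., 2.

H_0 = Z,  H_1 = 0,  H_2 = Z.

We work with the vertex ordering a < b < c < d < e. The simplices of K, each written with vertices in increasing order, are:

  0-simplices (5): a, b, c, d, e
  1-simplices (9): ab, ac, ad, ae, bc, bd, be, cd, de
  2-simplices (6): abc, abe, acd, ade, bcd, bde

giving chain groups C_0 ≅ Z^5, C_1 ≅ Z^9, C_2 ≅ Z^6.

The boundary map ∂_1: C_1 → C_0 sends each edge [p,q] (with p < q) to q − p. For instance
  ∂be = e − b.
As a 5×9 matrix over Z this has rank 4, with invariant factors (1,1,1,1).

∂_2: C_2 → C_1 acts by ∂[p,q,r] = [q,r] − [p,r] + [p,q]. For instance
  ∂abe = be − ae + ab,
  ∂bde = de − be + bd.
As a 9×6 matrix over Z this has rank 5, with invariant factors (1,1,1,1,1).

Reading off H_k = ker ∂_k / im ∂_{k+1}:

  H_0: rank C_0 − rank ∂_1 = 5 − 4 = 1, and the invariant factors of ∂_1 are all 1, so H_0 = Z.
  H_1: rank ker ∂_1 − rank ∂_2 = (9 − 4) − 5 = 0, and the invariant factors of ∂_2 are all 1, so H_1 = 0.
  H_2: rank ker ∂_2 − rank ∂_3 = (6 − 5) − 0 = 1, and there is no ∂_3, so H_2 = Z.

As a check, the Euler characteristic is 5 − 9 + 6 = 2, which agrees with 1 − 0 + 1 = 2.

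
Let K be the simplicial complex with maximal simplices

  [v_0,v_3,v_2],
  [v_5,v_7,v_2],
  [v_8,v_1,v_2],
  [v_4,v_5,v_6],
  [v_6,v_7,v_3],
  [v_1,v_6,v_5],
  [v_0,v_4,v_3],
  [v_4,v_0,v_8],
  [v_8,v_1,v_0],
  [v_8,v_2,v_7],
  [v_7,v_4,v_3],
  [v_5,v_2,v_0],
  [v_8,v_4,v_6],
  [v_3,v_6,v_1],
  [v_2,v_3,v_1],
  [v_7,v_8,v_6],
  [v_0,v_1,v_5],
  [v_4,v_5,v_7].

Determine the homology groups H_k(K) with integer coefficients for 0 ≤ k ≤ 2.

Take the total order v_0 < v_1 < v_2 < v_3 < v_4 < v_5 < v_6 < v_7 < v_8 on the vertex set. Then K (dimension 2) consists of the simplices:

  0-simplices (9): [v_0], [v_1], [v_2], [v_3], [v_4], [v_5], [v_6], [v_7], [v_8]
  1-simplices (27): (27 of them)
  2-simplices (18): (18 of them)

so the chain groups are C_0 ≅ Z^9, C_1 ≅ Z^27, C_2 ≅ Z^18.

Boundary ∂_1: C_1 → C_0 maps an edge to its endpoints' difference, ∂[p,q] = q − p.
As a 9×27 matrix over Z this has rank 8, with invariant factors (1,1,1,1,1,1,1,1).

Boundary ∂_2: C_2 → C_1 acts by ∂[p,q,r] = [q,r] − [p,r] + [p,q]. For instance
  ∂[v_3,v_6,v_7] = [v_6,v_7] − [v_3,v_7] + [v_3,v_6],
  ∂[v_0,v_2,v_3] = [v_2,v_3] − [v_0,v_3] + [v_0,v_2].
The resulting 27×18 matrix has rank 18, and its Smith normal form has invariant factors (1,1,1,1,1,1,1,1,1,1,1,1,1,1,1,1,1,2).

Reading off H_k = ker ∂_k / im ∂_{k+1}:

  H_0: rank C_0 − rank ∂_1 = 9 − 8 = 1, and the invariant factors of ∂_1 are all 1, so H_0 = Z.
  H_1: rank ker ∂_1 − rank ∂_2 = (27 − 8) − 18 = 1, and ∂_2 has invariant factor 2 > 1, so H_1 = Z ⊕ Z_2.
  H_2: rank ker ∂_2 − rank ∂_3 = (18 − 18) − 0 = 0, and there is no ∂_3, so H_2 = 0.

(K is a triangulation of the Klein bottle.)

H_0 ≅ Z,  H_1 ≅ Z ⊕ Z_2,  H_2 = 0.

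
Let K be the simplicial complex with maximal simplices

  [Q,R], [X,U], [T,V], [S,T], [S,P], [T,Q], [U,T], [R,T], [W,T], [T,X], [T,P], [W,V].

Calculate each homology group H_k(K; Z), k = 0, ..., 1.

H_0 ≅ Z,  H_1 ≅ Z^4.

We work with the vertex ordering P < Q < R < S < T < U < V < W < X. The simplices of K, each written with vertices in increasing order, are:

  0-simplices (9): P, Q, R, S, T, U, V, W, X
  1-simplices (12): PS, PT, QR, QT, RT, ST, TU, TV, TW, TX, UX, VW

giving chain groups C_0 ≅ Z^9, C_1 ≅ Z^12.

∂_1: C_1 → C_0 maps an edge to its endpoints' difference, ∂[p,q] = q − p. For instance
  ∂TU = U − T.
The 9×12 boundary matrix has rank 8 and Smith normal form diag(1,1,1,1,1,1,1,1).

Reading off H_k = ker ∂_k / im ∂_{k+1}:

  H_0: rank C_0 − rank ∂_1 = 9 − 8 = 1, and the invariant factors of ∂_1 are all 1, so H_0 ≅ Z.
  H_1: rank ker ∂_1 − rank ∂_2 = (12 − 8) − 0 = 4, and there is no ∂_2, so H_1 ≅ Z^4.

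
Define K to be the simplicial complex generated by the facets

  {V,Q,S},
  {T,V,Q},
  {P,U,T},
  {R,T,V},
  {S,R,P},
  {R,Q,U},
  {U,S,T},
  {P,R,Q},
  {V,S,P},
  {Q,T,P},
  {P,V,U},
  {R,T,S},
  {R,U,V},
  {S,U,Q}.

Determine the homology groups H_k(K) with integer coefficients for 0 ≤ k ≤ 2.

H_0 ≅ Z,  H_1 ≅ Z^2,  H_2 ≅ Z.

We work with the vertex ordering P < Q < R < S < T < U < V. The simplices of K, each written with vertices in increasing order, are:

  0-simplices (7): P, Q, R, S, T, U, V
  1-simplices (21): PQ, PR, PS, PT, PU, PV, QR, QS, QT, QU, QV, RS, RT, RU, RV, ST, SU, SV, TU, TV, UV
  2-simplices (14): PQR, PQT, PRS, PSV, PTU, PUV, QRU, QSU, QSV, QTV, RST, RTV, RUV, STU

so the chain groups are C_0 ≅ Z^7, C_1 ≅ Z^21, C_2 ≅ Z^14.

Boundary ∂_1: C_1 → C_0 maps an edge to its endpoints' difference, ∂[p,q] = q − p.
The 7×21 boundary matrix has rank 6 and Smith normal form diag(1,1,1,1,1,1).

Boundary ∂_2: C_2 → C_1 maps a triangle to the signed sum of its edges. For instance
  ∂QSV = SV − QV + QS,
  ∂PQT = QT − PT + PQ.
As a 21×14 matrix over Z this has rank 13, with invariant factors (1,1,1,1,1,1,1,1,1,1,1,1,1).

Computing H_k = (kernel of ∂_k) / (image of ∂_{k+1}):

  H_0: rank C_0 − rank ∂_1 = 7 − 6 = 1, and the invariant factors of ∂_1 are all 1, so H_0 ≅ Z.
  H_1: rank ker ∂_1 − rank ∂_2 = (21 − 6) − 13 = 2, and the invariant factors of ∂_2 are all 1, so H_1 ≅ Z^2.
  H_2: rank ker ∂_2 − rank ∂_3 = (14 − 13) − 0 = 1, and there is no ∂_3, so H_2 ≅ Z.

As a check, the Euler characteristic is 7 − 21 + 14 = 0, which agrees with 1 − 2 + 1 = 0.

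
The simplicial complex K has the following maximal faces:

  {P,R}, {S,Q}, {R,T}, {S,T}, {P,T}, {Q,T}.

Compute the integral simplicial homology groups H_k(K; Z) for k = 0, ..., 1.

H_0 = Z,  H_1 = Z^2.

We work with the vertex ordering P < Q < R < S < T. The simplices of K, each written with vertices in increasing order, are:

  0-simplices (5): P, Q, R, S, T
  1-simplices (6): PR, PT, QS, QT, RT, ST

so the chain groups are C_0 ≅ Z^5, C_1 ≅ Z^6.

∂_1: C_1 → C_0 maps an edge to its endpoints' difference, ∂[p,q] = q − p. For instance
  ∂QS = S − Q.
The resulting 5×6 matrix has rank 4, and its Smith normal form has invariant factors (1,1,1,1).

Now H_k = ker ∂_k / im ∂_{k+1}, so:

  H_0: rank C_0 − rank ∂_1 = 5 − 4 = 1, and the invariant factors of ∂_1 are all 1, so H_0 = Z.
  H_1: rank ker ∂_1 − rank ∂_2 = (6 − 4) − 0 = 2, and there is no ∂_2, so H_1 = Z^2.

(K is a triangulation of a wedge of 2 circles.)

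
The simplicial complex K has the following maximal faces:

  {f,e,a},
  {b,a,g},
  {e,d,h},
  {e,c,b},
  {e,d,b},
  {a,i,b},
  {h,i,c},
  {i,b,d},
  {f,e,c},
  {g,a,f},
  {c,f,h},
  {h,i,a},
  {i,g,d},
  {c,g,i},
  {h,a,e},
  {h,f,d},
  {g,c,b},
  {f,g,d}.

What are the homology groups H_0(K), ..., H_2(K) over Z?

Order the vertices as a < b < c < d < e < f < g < h < i. Listing each simplex with vertices in this order, K has dimension 2 with simplices:

  0-simplices (9): a, b, c, d, e, f, g, h, i
  1-simplices (27): ab, ae, af, ag, ah, ai, bc, bd, be, bg, bi, ce, cf, cg, ch, ci, de, df, dg, dh, di, ef, eh, fg, fh, gi, hi
  2-simplices (18): abg, abi, aef, aeh, afg, ahi, bce, bcg, bde, bdi, cef, cfh, cgi, chi, deh, dfg, dfh, dgi

so the chain groups are C_0 ≅ Z^9, C_1 ≅ Z^27, C_2 ≅ Z^18.

The boundary map ∂_1: C_1 → C_0 is given by ∂[p,q] = [q] − [p]. For instance
  ∂ag = g − a.
As a 9×27 matrix over Z this has rank 8, with invariant factors (1,1,1,1,1,1,1,1).

Boundary ∂_2: C_2 → C_1 acts by ∂[p,q,r] = [q,r] − [p,r] + [p,q]. For instance
  ∂chi = hi − ci + ch,
  ∂dfh = fh − dh + df.
This gives a 27×18 integer matrix of rank 18; reducing to Smith normal form yields diagonal entries (1,1,1,1,1,1,1,1,1,1,1,1,1,1,1,1,1,2).

From H_k ≅ ker(∂_k) / im(∂_{k+1}) we obtain:

  H_0: rank C_0 − rank ∂_1 = 9 − 8 = 1, and the invariant factors of ∂_1 are all 1, so H_0 ≅ Z.
  H_1: rank ker ∂_1 − rank ∂_2 = (27 − 8) − 18 = 1, and ∂_2 has invariant factor 2 > 1, so H_1 ≅ Z ⊕ Z/2Z.
  H_2: rank ker ∂_2 − rank ∂_3 = (18 − 18) − 0 = 0, and there is no ∂_3, so H_2 ≅ 0.

As a check, the Euler characteristic is 9 − 27 + 18 = 0, which agrees with 1 − 1 + 0 = 0.

H_0 ≅ Z,  H_1 ≅ Z ⊕ Z/2Z,  H_2 = 0.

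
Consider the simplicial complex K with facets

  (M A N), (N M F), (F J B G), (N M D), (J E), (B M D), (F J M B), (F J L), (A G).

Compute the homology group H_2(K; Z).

H_2 ≅ 0.

Order the vertices as A < B < D < E < F < G < J < L < M < N. Listing each simplex with vertices in this order, K has dimension 3 with simplices:

  0-simplices (10): A, B, D, E, F, G, J, L, M, N
  1-simplices (20): AG, AM, AN, BD, BF, BG, BJ, BM, DM, DN, EJ, FG, FJ, FL, FM, FN, GJ, JL, JM, MN
  2-simplices (12): AMN, BDM, BFG, BFJ, BFM, BGJ, BJM, DMN, FGJ, FJL, FJM, FMN
  3-simplices (2): BFGJ, BFJM

Hence C_0 ≅ Z^10, C_1 ≅ Z^20, C_2 ≅ Z^12, C_3 ≅ Z^2.

Boundary ∂_1: C_1 → C_0 sends each edge [p,q] (with p < q) to q − p. For instance
  ∂JL = L − J.
The 10×20 boundary matrix has rank 9 and Smith normal form diag(1,1,1,1,1,1,1,1,1).

The boundary map ∂_2: C_2 → C_1 acts by ∂[p,q,r] = [q,r] − [p,r] + [p,q]. For instance
  ∂BDM = DM − BM + BD,
  ∂FJM = JM − FM + FJ.
As a 20×12 matrix over Z this has rank 10, with invariant factors (1,1,1,1,1,1,1,1,1,1).

∂_3: C_3 → C_2 sends each 3-simplex σ to the alternating sum Σ_i (−1)^i (σ with its i-th vertex removed). For instance
  ∂BFJM = FJM − BJM + BFM − BFJ,
  ∂BFGJ = FGJ − BGJ + BFJ − BFG.
As a 12×2 matrix over Z this has rank 2, with invariant factors (1,1).

Reading off H_k = ker ∂_k / im ∂_{k+1}:

  H_2: rank ker ∂_2 − rank ∂_3 = (12 − 10) − 2 = 0, and the invariant factors of ∂_3 are all 1, so H_2 = 0.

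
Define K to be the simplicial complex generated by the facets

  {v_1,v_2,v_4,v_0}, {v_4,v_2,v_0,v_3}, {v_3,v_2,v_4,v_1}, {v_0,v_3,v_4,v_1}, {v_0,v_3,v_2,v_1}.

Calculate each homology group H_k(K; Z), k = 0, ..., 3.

We work with the vertex ordering v_0 < v_1 < v_2 < v_3 < v_4. The simplices of K, each written with vertices in increasing order, are:

  0-simplices (5): [v_0], [v_1], [v_2], [v_3], [v_4]
  1-simplices (10): [v_0,v_1], [v_0,v_2], [v_0,v_3], [v_0,v_4], [v_1,v_2], [v_1,v_3], [v_1,v_4], [v_2,v_3], [v_2,v_4], [v_3,v_4]
  2-simplices (10): [v_0,v_1,v_2], [v_0,v_1,v_3], [v_0,v_1,v_4], [v_0,v_2,v_3], [v_0,v_2,v_4], [v_0,v_3,v_4], [v_1,v_2,v_3], [v_1,v_2,v_4], [v_1,v_3,v_4], [v_2,v_3,v_4]
  3-simplices (5): [v_0,v_1,v_2,v_3], [v_0,v_1,v_2,v_4], [v_0,v_1,v_3,v_4], [v_0,v_2,v_3,v_4], [v_1,v_2,v_3,v_4]

Hence C_0 ≅ Z^5, C_1 ≅ Z^10, C_2 ≅ Z^10, C_3 ≅ Z^5.

The boundary map ∂_1: C_1 → C_0 maps an edge to its endpoints' difference, ∂[p,q] = q − p.
This gives a 5×10 integer matrix of rank 4; reducing to Smith normal form yields diagonal entries (1,1,1,1).

∂_2: C_2 → C_1 sends each 2-simplex [p,q,r] to [q,r] − [p,r] + [p,q]. For instance
  ∂[v_0,v_2,v_3] = [v_2,v_3] − [v_0,v_3] + [v_0,v_2],
  ∂[v_0,v_2,v_4] = [v_2,v_4] − [v_0,v_4] + [v_0,v_2].
The resulting 10×10 matrix has rank 6, and its Smith normal form has invariant factors (1,1,1,1,1,1).

Boundary ∂_3: C_3 → C_2 sends each 3-simplex σ to the alternating sum Σ_i (−1)^i (σ with its i-th vertex removed). For instance
  ∂[v_0,v_1,v_2,v_3] = [v_1,v_2,v_3] − [v_0,v_2,v_3] + [v_0,v_1,v_3] − [v_0,v_1,v_2],
  ∂[v_0,v_1,v_3,v_4] = [v_1,v_3,v_4] − [v_0,v_3,v_4] + [v_0,v_1,v_4] − [v_0,v_1,v_3].
As a 10×5 matrix over Z this has rank 4, with invariant factors (1,1,1,1).

Now H_k = ker ∂_k / im ∂_{k+1}, so:

  H_0: rank C_0 − rank ∂_1 = 5 − 4 = 1, and the invariant factors of ∂_1 are all 1, so H_0 ≅ Z.
  H_1: rank ker ∂_1 − rank ∂_2 = (10 − 4) − 6 = 0, and the invariant factors of ∂_2 are all 1, so H_1 ≅ 0.
  H_2: rank ker ∂_2 − rank ∂_3 = (10 − 6) − 4 = 0, and the invariant factors of ∂_3 are all 1, so H_2 ≅ 0.
  H_3: rank ker ∂_3 − rank ∂_4 = (5 − 4) − 0 = 1, and there is no ∂_4, so H_3 ≅ Z.

As a check, the Euler characteristic is 5 − 10 + 10 − 5 = 0, which agrees with 1 − 0 + 0 − 1 = 0.
(K is a triangulation of the 3-sphere S^3.)

H_0 = Z,  H_1 = 0,  H_2 = 0,  H_3 = Z.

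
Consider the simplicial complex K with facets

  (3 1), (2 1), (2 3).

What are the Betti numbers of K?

Fix the vertex order 1 < 2 < 3 and write every simplex with vertices in increasing order. Then dim K = 1 and the simplices of K are:

  0-simplices (3): [1], [2], [3]
  1-simplices (3): [1,2], [1,3], [2,3]

Hence C_0 ≅ Z^3, C_1 ≅ Z^3.

∂_1: C_1 → C_0 maps an edge to its endpoints' difference, ∂[p,q] = q − p. For instance
  ∂[2,3] = [3] − [2].
The 3×3 boundary matrix has rank 2 and Smith normal form diag(1,1).

Reading off H_k = ker ∂_k / im ∂_{k+1}:

  H_0: rank C_0 − rank ∂_1 = 3 − 2 = 1, and the invariant factors of ∂_1 are all 1, so H_0 ≅ Z.
  H_1: rank ker ∂_1 − rank ∂_2 = (3 − 2) − 0 = 1, and there is no ∂_2, so H_1 ≅ Z.

Hence the Betti numbers are b_0 = 1, b_1 = 1.

b_0 = 1, b_1 = 1.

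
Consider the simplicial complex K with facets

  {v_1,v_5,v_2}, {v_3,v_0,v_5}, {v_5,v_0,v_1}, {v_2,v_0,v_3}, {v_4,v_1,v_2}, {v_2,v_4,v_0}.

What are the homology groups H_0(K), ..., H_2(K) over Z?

K has 6 vertices, 12 edges, 6 triangles.
rank ∂_0 = 0, rank ∂_1 = 5 ⇒ b_0 = 6 − 0 − 5 = 1; all invariant factors of ∂_1 are 1 so no torsion. So H_0 ≅ Z.
rank ∂_1 = 5, rank ∂_2 = 6 ⇒ b_1 = 12 − 5 − 6 = 1; all invariant factors of ∂_2 are 1 so no torsion. So H_1 ≅ Z.
rank ∂_2 = 6, rank ∂_3 = 0 ⇒ b_2 = 6 − 6 − 0 = 0. So H_2 ≅ 0.

H_0 = Z,  H_1 = Z,  H_2 = 0.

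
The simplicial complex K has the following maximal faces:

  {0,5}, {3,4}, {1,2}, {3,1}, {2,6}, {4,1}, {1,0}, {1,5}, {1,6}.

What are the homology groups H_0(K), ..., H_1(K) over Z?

H_0 = Z,  H_1 = Z^3.

We work with the vertex ordering 0 < 1 < 2 < 3 < 4 < 5 < 6. The simplices of K, each written with vertices in increasing order, are:

  0-simplices (7): [0], [1], [2], [3], [4], [5], [6]
  1-simplices (9): [0,1], [0,5], [1,2], [1,3], [1,4], [1,5], [1,6], [2,6], [3,4]

giving chain groups C_0 ≅ Z^7, C_1 ≅ Z^9.

∂_1: C_1 → C_0 maps an edge to its endpoints' difference, ∂[p,q] = q − p. For instance
  ∂[1,6] = [6] − [1].
The resulting 7×9 matrix has rank 6, and its Smith normal form has invariant factors (1,1,1,1,1,1).

Computing H_k = (kernel of ∂_k) / (image of ∂_{k+1}):

  H_0: rank C_0 − rank ∂_1 = 7 − 6 = 1, and the invariant factors of ∂_1 are all 1, so H_0 ≅ Z.
  H_1: rank ker ∂_1 − rank ∂_2 = (9 − 6) − 0 = 3, and there is no ∂_2, so H_1 ≅ Z^3.

(K is a triangulation of a wedge of 3 circles.)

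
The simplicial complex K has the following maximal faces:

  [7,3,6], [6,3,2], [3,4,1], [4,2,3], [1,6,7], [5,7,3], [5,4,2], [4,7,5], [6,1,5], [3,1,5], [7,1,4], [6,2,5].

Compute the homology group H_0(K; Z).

H_0 ≅ Z.

Order the vertices as 1 < 2 < 3 < 4 < 5 < 6 < 7. Listing each simplex with vertices in this order, K has dimension 2 with simplices:

  0-simplices (7): [1], [2], [3], [4], [5], [6], [7]
  1-simplices (18): [1,3], [1,4], [1,5], [1,6], [1,7], [2,3], [2,4], [2,5], [2,6], [3,4], [3,5], [3,6], [3,7], [4,5], [4,7], [5,6], [5,7], [6,7]
  2-simplices (12): [1,3,4], [1,3,5], [1,4,7], [1,5,6], [1,6,7], [2,3,4], [2,3,6], [2,4,5], [2,5,6], [3,5,7], [3,6,7], [4,5,7]

so the chain groups are C_0 ≅ Z^7, C_1 ≅ Z^18, C_2 ≅ Z^12.

Boundary ∂_1: C_1 → C_0 sends each edge [p,q] (with p < q) to q − p.
This gives a 7×18 integer matrix of rank 6; reducing to Smith normal form yields diagonal entries (1,1,1,1,1,1).

The boundary map ∂_2: C_2 → C_1 sends each 2-simplex [p,q,r] to [q,r] − [p,r] + [p,q]. For instance
  ∂[2,5,6] = [5,6] − [2,6] + [2,5],
  ∂[4,5,7] = [5,7] − [4,7] + [4,5].
This gives a 18×12 integer matrix of rank 12; reducing to Smith normal form yields diagonal entries (1,1,1,1,1,1,1,1,1,1,1,2).

Now H_k = ker ∂_k / im ∂_{k+1}, so:

  H_0: rank C_0 − rank ∂_1 = 7 − 6 = 1, and the invariant factors of ∂_1 are all 1, so H_0 = Z.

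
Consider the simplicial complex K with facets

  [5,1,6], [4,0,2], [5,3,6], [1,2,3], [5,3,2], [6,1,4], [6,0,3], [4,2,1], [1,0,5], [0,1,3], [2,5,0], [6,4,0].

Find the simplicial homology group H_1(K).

Take the total order 0 < 1 < 2 < 3 < 4 < 5 < 6 on the vertex set. Then K (dimension 2) consists of the simplices:

  0-simplices (7): [0], [1], [2], [3], [4], [5], [6]
  1-simplices (18): [0,1], [0,2], [0,3], [0,4], [0,5], [0,6], [1,2], [1,3], [1,4], [1,5], [1,6], [2,3], [2,4], [2,5], [3,5], [3,6], [4,6], [5,6]
  2-simplices (12): [0,1,3], [0,1,5], [0,2,4], [0,2,5], [0,3,6], [0,4,6], [1,2,3], [1,2,4], [1,4,6], [1,5,6], [2,3,5], [3,5,6]

so the chain groups are C_0 ≅ Z^7, C_1 ≅ Z^18, C_2 ≅ Z^12.

∂_1: C_1 → C_0 sends each edge [p,q] (with p < q) to q − p. For instance
  ∂[4,6] = [6] − [4].
As a 7×18 matrix over Z this has rank 6, with invariant factors (1,1,1,1,1,1).

∂_2: C_2 → C_1 maps a triangle to the signed sum of its edges. For instance
  ∂[1,5,6] = [5,6] − [1,6] + [1,5],
  ∂[0,1,3] = [1,3] − [0,3] + [0,1].
As a 18×12 matrix over Z this has rank 12, with invariant factors (1,1,1,1,1,1,1,1,1,1,1,2).

Now H_k = ker ∂_k / im ∂_{k+1}, so:

  H_1: rank ker ∂_1 − rank ∂_2 = (18 − 6) − 12 = 0, and ∂_2 has invariant factor 2 > 1, so H_1 = Z/2Z.

(K is a triangulation of the real projective plane RP^2.)

H_1 ≅ Z/2Z.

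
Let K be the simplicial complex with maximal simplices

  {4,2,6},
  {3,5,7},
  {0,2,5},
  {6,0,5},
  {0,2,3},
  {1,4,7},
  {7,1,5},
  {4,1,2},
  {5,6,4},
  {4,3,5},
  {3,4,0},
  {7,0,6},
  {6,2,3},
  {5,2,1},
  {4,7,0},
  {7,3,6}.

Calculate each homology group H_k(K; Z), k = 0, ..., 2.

H_0 = Z,  H_1 = Z^2,  H_2 = Z.

K has 8 vertices, 24 edges, 16 triangles.
rank ∂_0 = 0, rank ∂_1 = 7 ⇒ b_0 = 8 − 0 − 7 = 1; all invariant factors of ∂_1 are 1 so no torsion. So H_0 ≅ Z.
rank ∂_1 = 7, rank ∂_2 = 15 ⇒ b_1 = 24 − 7 − 15 = 2; all invariant factors of ∂_2 are 1 so no torsion. So H_1 ≅ Z^2.
rank ∂_2 = 15, rank ∂_3 = 0 ⇒ b_2 = 16 − 15 − 0 = 1. So H_2 ≅ Z.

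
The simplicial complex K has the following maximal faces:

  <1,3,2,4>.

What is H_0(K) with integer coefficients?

Fix the vertex order 1 < 2 < 3 < 4 and write every simplex with vertices in increasing order. Then dim K = 3 and the simplices of K are:

  0-simplices (4): [1], [2], [3], [4]
  1-simplices (6): [1,2], [1,3], [1,4], [2,3], [2,4], [3,4]
  2-simplices (4): [1,2,3], [1,2,4], [1,3,4], [2,3,4]
  3-simplices (1): [1,2,3,4]

so the chain groups are C_0 ≅ Z^4, C_1 ≅ Z^6, C_2 ≅ Z^4, C_3 ≅ Z^1.

The boundary map ∂_1: C_1 → C_0 is given by ∂[p,q] = [q] − [p]. For instance
  ∂[3,4] = [4] − [3].
As a 4×6 matrix over Z this has rank 3, with invariant factors (1,1,1).

Boundary ∂_2: C_2 → C_1 maps a triangle to the signed sum of its edges. For instance
  ∂[1,2,3] = [2,3] − [1,3] + [1,2],
  ∂[1,3,4] = [3,4] − [1,4] + [1,3].
As a 6×4 matrix over Z this has rank 3, with invariant factors (1,1,1).

∂_3: C_3 → C_2 sends each 3-simplex σ to the alternating sum Σ_i (−1)^i (σ with its i-th vertex removed). For instance
  ∂[1,2,3,4] = [2,3,4] − [1,3,4] + [1,2,4] − [1,2,3].
The resulting 4×1 matrix has rank 1, and its Smith normal form has invariant factors (1).

Reading off H_k = ker ∂_k / im ∂_{k+1}:

  H_0: rank C_0 − rank ∂_1 = 4 − 3 = 1, and the invariant factors of ∂_1 are all 1, so H_0 = Z.

H_0 = Z.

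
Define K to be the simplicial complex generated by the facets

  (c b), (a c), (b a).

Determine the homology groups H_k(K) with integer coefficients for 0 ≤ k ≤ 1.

H_0 = Z,  H_1 = Z.

Take the total order a < b < c on the vertex set. Then K (dimension 1) consists of the simplices:

  0-simplices (3): a, b, c
  1-simplices (3): ab, ac, bc

so the chain groups are C_0 ≅ Z^3, C_1 ≅ Z^3.

The boundary map ∂_1: C_1 → C_0 maps an edge to its endpoints' difference, ∂[p,q] = q − p. For instance
  ∂ac = c − a.
The resulting 3×3 matrix has rank 2, and its Smith normal form has invariant factors (1,1).

From H_k ≅ ker(∂_k) / im(∂_{k+1}) we obtain:

  H_0: rank C_0 − rank ∂_1 = 3 − 2 = 1, and the invariant factors of ∂_1 are all 1, so H_0 = Z.
  H_1: rank ker ∂_1 − rank ∂_2 = (3 − 2) − 0 = 1, and there is no ∂_2, so H_1 = Z.

As a check, the Euler characteristic is 3 − 3 = 0, which agrees with 1 − 1 = 0.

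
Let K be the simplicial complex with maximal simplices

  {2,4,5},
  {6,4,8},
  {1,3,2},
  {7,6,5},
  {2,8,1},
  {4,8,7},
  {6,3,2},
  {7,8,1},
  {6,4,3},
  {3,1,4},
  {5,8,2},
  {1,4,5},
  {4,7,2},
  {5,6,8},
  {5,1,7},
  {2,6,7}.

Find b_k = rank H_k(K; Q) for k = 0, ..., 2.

b_0 = 1, b_1 = 2, b_2 = 1.

Order the vertices as 1 < 2 < 3 < 4 < 5 < 6 < 7 < 8. Listing each simplex with vertices in this order, K has dimension 2 with simplices:

  0-simplices (8): [1], [2], [3], [4], [5], [6], [7], [8]
  1-simplices (24): (24 of them)
  2-simplices (16): [1,2,3], [1,2,8], [1,3,4], [1,4,5], [1,5,7], [1,7,8], [2,3,6], [2,4,5], [2,4,7], [2,5,8], [2,6,7], [3,4,6], [4,6,8], [4,7,8], [5,6,7], [5,6,8]

Hence C_0 ≅ Z^8, C_1 ≅ Z^24, C_2 ≅ Z^16.

The boundary map ∂_1: C_1 → C_0 is given by ∂[p,q] = [q] − [p]. For instance
  ∂[6,7] = [7] − [6].
As a 8×24 matrix over Z this has rank 7, with invariant factors (1,1,1,1,1,1,1).

Boundary ∂_2: C_2 → C_1 acts by ∂[p,q,r] = [q,r] − [p,r] + [p,q]. For instance
  ∂[1,2,8] = [2,8] − [1,8] + [1,2],
  ∂[5,6,8] = [6,8] − [5,8] + [5,6].
As a 24×16 matrix over Z this has rank 15, with invariant factors (1,1,1,1,1,1,1,1,1,1,1,1,1,1,1).

Now H_k = ker ∂_k / im ∂_{k+1}, so:

  H_0: rank C_0 − rank ∂_1 = 8 − 7 = 1, and the invariant factors of ∂_1 are all 1, so H_0 = Z.
  H_1: rank ker ∂_1 − rank ∂_2 = (24 − 7) − 15 = 2, and the invariant factors of ∂_2 are all 1, so H_1 = Z^2.
  H_2: rank ker ∂_2 − rank ∂_3 = (16 − 15) − 0 = 1, and there is no ∂_3, so H_2 = Z.

As a check, the Euler characteristic is 8 − 24 + 16 = 0, which agrees with 1 − 2 + 1 = 0.

Hence the Betti numbers are b_0 = 1, b_1 = 2, b_2 = 1.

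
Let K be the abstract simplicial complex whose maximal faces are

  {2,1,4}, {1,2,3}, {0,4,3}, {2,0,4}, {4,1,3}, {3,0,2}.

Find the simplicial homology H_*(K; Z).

We work with the vertex ordering 0 < 1 < 2 < 3 < 4. The simplices of K, each written with vertices in increasing order, are:

  0-simplices (5): [0], [1], [2], [3], [4]
  1-simplices (9): [0,2], [0,3], [0,4], [1,2], [1,3], [1,4], [2,3], [2,4], [3,4]
  2-simplices (6): [0,2,3], [0,2,4], [0,3,4], [1,2,3], [1,2,4], [1,3,4]

so the chain groups are C_0 ≅ Z^5, C_1 ≅ Z^9, C_2 ≅ Z^6.

The boundary map ∂_1: C_1 → C_0 is given by ∂[p,q] = [q] − [p].
As a 5×9 matrix over Z this has rank 4, with invariant factors (1,1,1,1).

Boundary ∂_2: C_2 → C_1 sends each 2-simplex [p,q,r] to [q,r] − [p,r] + [p,q]. For instance
  ∂[0,3,4] = [3,4] − [0,4] + [0,3],
  ∂[1,2,4] = [2,4] − [1,4] + [1,2].
As a 9×6 matrix over Z this has rank 5, with invariant factors (1,1,1,1,1).

Reading off H_k = ker ∂_k / im ∂_{k+1}:

  H_0: rank C_0 − rank ∂_1 = 5 − 4 = 1, and the invariant factors of ∂_1 are all 1, so H_0 = Z.
  H_1: rank ker ∂_1 − rank ∂_2 = (9 − 4) − 5 = 0, and the invariant factors of ∂_2 are all 1, so H_1 = 0.
  H_2: rank ker ∂_2 − rank ∂_3 = (6 − 5) − 0 = 1, and there is no ∂_3, so H_2 = Z.

H_0 ≅ Z,  H_1 = 0,  H_2 ≅ Z.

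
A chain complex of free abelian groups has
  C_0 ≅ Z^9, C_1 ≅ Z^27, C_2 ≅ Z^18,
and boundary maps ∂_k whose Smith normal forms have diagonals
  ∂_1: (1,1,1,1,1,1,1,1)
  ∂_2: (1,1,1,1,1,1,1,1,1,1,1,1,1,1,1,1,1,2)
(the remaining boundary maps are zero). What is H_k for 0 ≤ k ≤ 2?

H_0 = Z,  H_1 = Z ⊕ Z/2,  H_2 = 0.

H_0: b_0 = 9 − 0 − 8 = 1; torsion from ∂_1 factors > 1: none. So H_0 = Z.
H_1: b_1 = 27 − 8 − 18 = 1; torsion from ∂_2 factors > 1: [2]. So H_1 = Z ⊕ Z/2.
H_2: b_2 = 18 − 18 − 0 = 0; torsion from ∂_3 factors > 1: none. So H_2 = 0.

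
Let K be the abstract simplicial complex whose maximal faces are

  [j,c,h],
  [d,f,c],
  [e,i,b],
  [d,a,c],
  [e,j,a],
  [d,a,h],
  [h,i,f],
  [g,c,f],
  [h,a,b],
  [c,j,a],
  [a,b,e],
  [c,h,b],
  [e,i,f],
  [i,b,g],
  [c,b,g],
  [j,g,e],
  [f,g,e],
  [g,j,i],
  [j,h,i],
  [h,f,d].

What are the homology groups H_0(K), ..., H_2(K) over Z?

H_0 ≅ Z,  H_1 ≅ Z × Z/2,  H_2 = 0.

Take the total order a < b < c < d < e < f < g < h < i < j on the vertex set. Then K (dimension 2) consists of the simplices:

  0-simplices (10): a, b, c, d, e, f, g, h, i, j
  1-simplices (30): ab, ac, ad, ae, ah, aj, bc, be, bg, bh, bi, cd, cf, cg, ch, cj, df, dh, ef, eg, ei, ej, fg, fh, fi, gi, gj, hi, hj, ij
  2-simplices (20): abe, abh, acd, acj, adh, aej, bcg, bch, bei, bgi, cdf, cfg, chj, dfh, efg, efi, egj, fhi, gij, hij

Hence C_0 ≅ Z^10, C_1 ≅ Z^30, C_2 ≅ Z^20.

Boundary ∂_1: C_1 → C_0 maps an edge to its endpoints' difference, ∂[p,q] = q − p.
The 10×30 boundary matrix has rank 9 and Smith normal form diag(1,1,1,1,1,1,1,1,1).

The boundary map ∂_2: C_2 → C_1 sends each 2-simplex [p,q,r] to [q,r] − [p,r] + [p,q]. For instance
  ∂bcg = cg − bg + bc,
  ∂cfg = fg − cg + cf.
The 30×20 boundary matrix has rank 20 and Smith normal form diag(1,1,1,1,1,1,1,1,1,1,1,1,1,1,1,1,1,1,1,2).

Now H_k = ker ∂_k / im ∂_{k+1}, so:

  H_0: rank C_0 − rank ∂_1 = 10 − 9 = 1, and the invariant factors of ∂_1 are all 1, so H_0 = Z.
  H_1: rank ker ∂_1 − rank ∂_2 = (30 − 9) − 20 = 1, and ∂_2 has invariant factor 2 > 1, so H_1 = Z × Z/2.
  H_2: rank ker ∂_2 − rank ∂_3 = (20 − 20) − 0 = 0, and there is no ∂_3, so H_2 = 0.

As a check, the Euler characteristic is 10 − 30 + 20 = 0, which agrees with 1 − 1 + 0 = 0.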